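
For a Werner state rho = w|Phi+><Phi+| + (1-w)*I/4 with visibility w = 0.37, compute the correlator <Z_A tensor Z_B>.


|Phi+> = (|00> + |11>)/sqrt(2)
For the pure Bell state, <Z_A Z_B> = +1 (Bell-state Pauli correlator).
The maximally-mixed part I/4 has tr(I/4 * P tensor P) = 0 for any traceless Pauli P.
So <Z_A Z_B>_rho = w * (+1) + (1 - w) * 0
= 0.37 * (+1)
= 0.3700

0.3700


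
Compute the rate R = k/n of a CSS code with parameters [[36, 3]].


Code rate R = k/n
= 3/36
= 0.0833

0.0833


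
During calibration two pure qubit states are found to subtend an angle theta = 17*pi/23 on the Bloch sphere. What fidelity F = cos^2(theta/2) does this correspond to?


For states separated by angle theta on Bloch sphere:
F = cos^2(theta/2)
theta = 17*pi/23 = 2.3220
theta/2 = 1.1610
cos(theta/2) = 0.3984
F = 0.1587

0.1587


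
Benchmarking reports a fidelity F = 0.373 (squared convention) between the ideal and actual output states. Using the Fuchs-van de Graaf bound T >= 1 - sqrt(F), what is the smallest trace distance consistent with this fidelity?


Fuchs-van de Graaf (squared-fidelity convention): 1 - sqrt(F) <= T <= sqrt(1 - F).
Lower bound: T >= 1 - sqrt(F)
sqrt(F) = sqrt(0.373) = 0.6107
T >= 1 - 0.6107
T >= 0.3893

0.3893


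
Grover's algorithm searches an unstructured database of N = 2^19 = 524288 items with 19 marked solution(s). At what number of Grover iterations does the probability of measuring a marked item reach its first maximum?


After j Grover iterations the success probability is P(j) = sin^2((2j+1)*theta), where sin(theta) = sqrt(k/N).
N = 2^19 = 524288, k = 19
sin(theta) = sqrt(k/N) = 0.00601993555
theta = arcsin(sqrt(k/N)) = 0.00601997191 rad
P(j) reaches its first maximum when (2j+1)*theta is as close as possible to pi/2, i.e. j = round(pi/(4*theta) - 1/2).
pi/(4*theta) - 1/2 = 129.9654
(For comparison, the common estimate pi/4 * sqrt(N/k) = 130.4662; the exact maximiser is used here.)
Optimal iterations = 130

130


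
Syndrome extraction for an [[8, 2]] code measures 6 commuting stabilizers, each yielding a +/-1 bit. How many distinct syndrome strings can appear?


Each stabilizer generator gives a binary (+1 or -1) measurement outcome.
With 6 independent generators:
Total syndromes = 2^6
= 64

64


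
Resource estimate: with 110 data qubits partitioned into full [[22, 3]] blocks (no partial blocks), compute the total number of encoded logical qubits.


Each code block uses 22 physical qubits for 3 logical qubit(s).
Number of complete blocks = floor(110 / 22) = 5
Logical qubits = 5 * 3
= 15

15


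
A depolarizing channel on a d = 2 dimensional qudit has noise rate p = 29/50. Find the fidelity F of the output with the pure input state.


F = (1-p) + p/d
= (1 - 0.5800) + 0.5800/2
= 0.4200 + 0.2900
= 0.7100

0.7100


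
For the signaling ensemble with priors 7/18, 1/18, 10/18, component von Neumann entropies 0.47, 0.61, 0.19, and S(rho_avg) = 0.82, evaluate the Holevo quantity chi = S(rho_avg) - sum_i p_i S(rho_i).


chi = S(rho) - sum_i p_i * S(rho_i)
Weighted entropy = 7/18 * 0.47 + 1/18 * 0.61 + 10/18 * 0.19
= 0.3222
chi = 0.82 - 0.3222
= 0.4978

0.4978


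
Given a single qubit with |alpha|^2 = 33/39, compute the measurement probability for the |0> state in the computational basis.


|alpha|^2 = 33/39 = 0.8462
|beta|^2 = 1 - 33/39 = 6/39 = 0.1538
P(|0>) = |alpha|^2 = 0.8462

0.8462


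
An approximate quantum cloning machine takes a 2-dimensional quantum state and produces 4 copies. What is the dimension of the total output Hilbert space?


Output space = H^(tensor 4) where dim(H) = 2
dim = 2^4
= 4 (after 2 factors)
= 8 (after 3 factors)
= 16 (after 4 factors)
= 16

16


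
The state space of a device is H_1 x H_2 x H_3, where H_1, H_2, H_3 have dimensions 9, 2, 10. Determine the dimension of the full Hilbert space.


dim(H_1 x H_2 x H_3) = 9 * 2 * 10
= 18 * 10
= 180

180


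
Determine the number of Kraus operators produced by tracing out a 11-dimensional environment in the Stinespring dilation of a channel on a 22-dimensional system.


Tracing out the environment in an orthonormal basis {|i>_E} gives Kraus operators K_i = <i|_E U |0>_E.
Number of Kraus operators = dim(H_env) = d_env
= 11

11


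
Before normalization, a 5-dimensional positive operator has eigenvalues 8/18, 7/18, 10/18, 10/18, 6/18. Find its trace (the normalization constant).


tr(M) = sum of eigenvalues
= 8/18 + 7/18 + 10/18 + 10/18 + 6/18
= 41/18
= 2.2778

2.2778


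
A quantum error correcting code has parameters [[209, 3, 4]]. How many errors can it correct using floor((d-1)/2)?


Code parameters: [[209, 3, 4]], distance d = 4.
Number of correctable errors = floor((d-1)/2)
= floor((4 - 1)/2)
= floor(3/2)
= 1

1


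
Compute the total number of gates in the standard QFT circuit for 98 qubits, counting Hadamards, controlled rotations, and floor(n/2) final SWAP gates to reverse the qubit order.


Hadamard gates: 98
Controlled rotations: n*(n-1)/2 = 98*97/2 = 4753
SWAP gates: floor(n/2) = floor(98/2) = 49
Total = 98 + 4753 + 49
= 4900

4900


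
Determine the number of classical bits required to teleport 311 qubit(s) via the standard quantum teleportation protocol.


Quantum teleportation requires 2 classical bits per qubit teleported.
311 qubit(s) -> 2 * 311 = 622 classical bits

622


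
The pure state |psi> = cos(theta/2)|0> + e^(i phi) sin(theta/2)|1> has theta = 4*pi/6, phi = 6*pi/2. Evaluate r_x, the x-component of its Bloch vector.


theta = 2.0944, phi = 9.4248
r_x = sin(theta)*cos(phi) = 0.8660 * -1.0000
r_x = -0.8660

-0.8660


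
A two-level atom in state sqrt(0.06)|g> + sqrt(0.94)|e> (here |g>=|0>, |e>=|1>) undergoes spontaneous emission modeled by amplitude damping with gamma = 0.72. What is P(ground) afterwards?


For amplitude damping with parameter gamma on state sqrt(a)|0> + sqrt(b)|1>:
alpha^2 = 0.06, beta^2 = 0.94
P(|0>) = alpha^2 + gamma * beta^2
= 0.06 + 0.72 * 0.94
= 0.06 + 0.6768
= 0.7368

0.7368


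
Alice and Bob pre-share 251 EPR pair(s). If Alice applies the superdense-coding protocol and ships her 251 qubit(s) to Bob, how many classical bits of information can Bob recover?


Superdense coding allows 2 classical bits per shared entangled pair.
251 pair(s) -> 2 * 251 = 502 classical bits

502


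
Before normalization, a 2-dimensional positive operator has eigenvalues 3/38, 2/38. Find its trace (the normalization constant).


tr(M) = sum of eigenvalues
= 3/38 + 2/38
= 5/38
= 0.1316

0.1316


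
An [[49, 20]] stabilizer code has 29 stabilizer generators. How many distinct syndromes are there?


Each stabilizer generator gives a binary (+1 or -1) measurement outcome.
With 29 independent generators:
Total syndromes = 2^29
= 536870912

536870912


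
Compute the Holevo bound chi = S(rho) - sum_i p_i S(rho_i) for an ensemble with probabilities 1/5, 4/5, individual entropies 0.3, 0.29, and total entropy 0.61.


chi = S(rho) - sum_i p_i * S(rho_i)
Weighted entropy = 1/5 * 0.3 + 4/5 * 0.29
= 0.2920
chi = 0.61 - 0.2920
= 0.3180

0.3180


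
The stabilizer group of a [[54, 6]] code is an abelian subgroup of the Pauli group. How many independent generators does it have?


For an [[n,k]] stabilizer code:
Number of stabilizer generators = n - k
= 54 - 6
= 48

48


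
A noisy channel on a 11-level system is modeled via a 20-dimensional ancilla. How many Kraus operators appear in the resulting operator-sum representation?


Tracing out the environment in an orthonormal basis {|i>_E} gives Kraus operators K_i = <i|_E U |0>_E.
Number of Kraus operators = dim(H_env) = d_env
= 20

20


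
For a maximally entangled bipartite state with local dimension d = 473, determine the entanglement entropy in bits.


For a maximally entangled state in d x d:
S = log2(d) = log2(473)
= 8.8857

8.8857


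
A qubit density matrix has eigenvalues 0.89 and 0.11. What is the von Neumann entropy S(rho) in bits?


S = -p*log2(p) - (1-p)*log2(1-p)
p = 0.8900, 1-p = 0.1100
= -0.8900 * log2(0.8900) - 0.1100 * log2(0.1100)
= -(-0.1496) - (-0.3503)
= 0.4999

0.4999


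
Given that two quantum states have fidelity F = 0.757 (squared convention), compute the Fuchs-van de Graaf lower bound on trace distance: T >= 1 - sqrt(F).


Fuchs-van de Graaf (squared-fidelity convention): 1 - sqrt(F) <= T <= sqrt(1 - F).
Lower bound: T >= 1 - sqrt(F)
sqrt(F) = sqrt(0.757) = 0.8701
T >= 1 - 0.8701
T >= 0.1299

0.1299


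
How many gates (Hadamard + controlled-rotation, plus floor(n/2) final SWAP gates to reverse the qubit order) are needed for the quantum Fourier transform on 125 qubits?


Hadamard gates: 125
Controlled rotations: n*(n-1)/2 = 125*124/2 = 7750
SWAP gates: floor(n/2) = floor(125/2) = 62
Total = 125 + 7750 + 62
= 7937

7937


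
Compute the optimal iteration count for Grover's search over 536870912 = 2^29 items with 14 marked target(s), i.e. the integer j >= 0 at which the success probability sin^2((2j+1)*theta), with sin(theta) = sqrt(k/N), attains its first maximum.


After j Grover iterations the success probability is P(j) = sin^2((2j+1)*theta), where sin(theta) = sqrt(k/N).
N = 2^29 = 536870912, k = 14
sin(theta) = sqrt(k/N) = 0.0001614838447
theta = arcsin(sqrt(k/N)) = 0.0001614838454 rad
P(j) reaches its first maximum when (2j+1)*theta is as close as possible to pi/2, i.e. j = round(pi/(4*theta) - 1/2).
pi/(4*theta) - 1/2 = 4863.1330
(For comparison, the common estimate pi/4 * sqrt(N/k) = 4863.6330; the exact maximiser is used here.)
Optimal iterations = 4863

4863


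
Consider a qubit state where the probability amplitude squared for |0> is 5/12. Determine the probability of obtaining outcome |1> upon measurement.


|alpha|^2 = 5/12 = 0.4167
|beta|^2 = 1 - 5/12 = 7/12 = 0.5833
P(|1>) = |beta|^2 = 0.5833

0.5833


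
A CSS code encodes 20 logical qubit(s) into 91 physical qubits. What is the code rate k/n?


Code rate R = k/n
= 20/91
= 0.2198

0.2198


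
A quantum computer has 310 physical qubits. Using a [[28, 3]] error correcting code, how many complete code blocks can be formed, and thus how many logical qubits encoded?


Each code block uses 28 physical qubits for 3 logical qubit(s).
Number of complete blocks = floor(310 / 28) = 11
Logical qubits = 11 * 3
= 33

33


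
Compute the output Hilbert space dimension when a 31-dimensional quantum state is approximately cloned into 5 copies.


Output space = H^(tensor 5) where dim(H) = 31
dim = 31^5
= 961 (after 2 factors)
= 29791 (after 3 factors)
= 923521 (after 4 factors)
= 28629151 (after 5 factors)
= 28629151

28629151


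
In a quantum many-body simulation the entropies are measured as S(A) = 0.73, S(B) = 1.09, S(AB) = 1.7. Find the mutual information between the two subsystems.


I(A:B) = S(A) + S(B) - S(AB)
= 0.73 + 1.09 - 1.7
= 0.1200

0.1200


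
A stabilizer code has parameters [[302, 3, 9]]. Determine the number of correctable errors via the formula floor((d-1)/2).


Code parameters: [[302, 3, 9]], distance d = 9.
Number of correctable errors = floor((d-1)/2)
= floor((9 - 1)/2)
= floor(8/2)
= 4

4


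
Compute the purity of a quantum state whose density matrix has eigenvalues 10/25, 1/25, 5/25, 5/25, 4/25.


tr(rho^2) = sum of eigenvalues squared
= (10/25)^2 + (1/25)^2 + (5/25)^2 + (5/25)^2 + (4/25)^2
= (100 + 1 + 25 + 25 + 16) / 625
= 167/625
= 0.2672

0.2672


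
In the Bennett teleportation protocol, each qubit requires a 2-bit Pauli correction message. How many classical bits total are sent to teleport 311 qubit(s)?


Quantum teleportation requires 2 classical bits per qubit teleported.
311 qubit(s) -> 2 * 311 = 622 classical bits

622


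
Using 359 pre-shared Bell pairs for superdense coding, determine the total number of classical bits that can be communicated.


Superdense coding allows 2 classical bits per shared entangled pair.
359 pair(s) -> 2 * 359 = 718 classical bits

718


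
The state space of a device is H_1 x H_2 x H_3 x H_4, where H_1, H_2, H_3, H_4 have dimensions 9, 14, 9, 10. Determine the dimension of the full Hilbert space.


dim(H_1 x H_2 x H_3 x H_4) = 9 * 14 * 9 * 10
= 126 * 9 * 10
= 1134 * 10
= 11340

11340


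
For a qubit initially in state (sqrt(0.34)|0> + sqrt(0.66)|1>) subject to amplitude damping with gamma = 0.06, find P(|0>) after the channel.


For amplitude damping with parameter gamma on state sqrt(a)|0> + sqrt(b)|1>:
alpha^2 = 0.34, beta^2 = 0.66
P(|0>) = alpha^2 + gamma * beta^2
= 0.34 + 0.06 * 0.66
= 0.34 + 0.0396
= 0.3796

0.3796


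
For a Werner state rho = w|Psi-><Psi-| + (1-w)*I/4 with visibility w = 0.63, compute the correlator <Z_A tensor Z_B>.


|Psi-> = (|01> - |10>)/sqrt(2)
For the pure Bell state, <Z_A Z_B> = -1 (Bell-state Pauli correlator).
The maximally-mixed part I/4 has tr(I/4 * P tensor P) = 0 for any traceless Pauli P.
So <Z_A Z_B>_rho = w * (-1) + (1 - w) * 0
= 0.63 * (-1)
= -0.6300

-0.6300


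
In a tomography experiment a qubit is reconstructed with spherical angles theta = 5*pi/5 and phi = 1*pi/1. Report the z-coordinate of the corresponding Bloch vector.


theta = 3.1416, phi = 3.1416
r_z = cos(theta) = -1.0000

-1.0000


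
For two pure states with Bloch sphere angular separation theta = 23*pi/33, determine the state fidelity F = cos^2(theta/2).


For states separated by angle theta on Bloch sphere:
F = cos^2(theta/2)
theta = 23*pi/33 = 2.1896
theta/2 = 1.0948
cos(theta/2) = 0.4582
F = 0.2100

0.2100


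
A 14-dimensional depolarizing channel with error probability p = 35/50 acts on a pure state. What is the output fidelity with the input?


F = (1-p) + p/d
= (1 - 0.7000) + 0.7000/14
= 0.3000 + 0.0500
= 0.3500

0.3500


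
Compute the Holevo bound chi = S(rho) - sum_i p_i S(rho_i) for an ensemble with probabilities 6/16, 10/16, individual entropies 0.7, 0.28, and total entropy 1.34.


chi = S(rho) - sum_i p_i * S(rho_i)
Weighted entropy = 6/16 * 0.7 + 10/16 * 0.28
= 0.4375
chi = 1.34 - 0.4375
= 0.9025

0.9025


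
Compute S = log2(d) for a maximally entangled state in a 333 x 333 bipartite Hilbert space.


For a maximally entangled state in d x d:
S = log2(d) = log2(333)
= 8.3794

8.3794


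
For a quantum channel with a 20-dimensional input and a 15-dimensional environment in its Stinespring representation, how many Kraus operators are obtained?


Tracing out the environment in an orthonormal basis {|i>_E} gives Kraus operators K_i = <i|_E U |0>_E.
Number of Kraus operators = dim(H_env) = d_env
= 15

15


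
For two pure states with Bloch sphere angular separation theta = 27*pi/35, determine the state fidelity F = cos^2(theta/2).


For states separated by angle theta on Bloch sphere:
F = cos^2(theta/2)
theta = 27*pi/35 = 2.4235
theta/2 = 1.2118
cos(theta/2) = 0.3514
F = 0.1235

0.1235


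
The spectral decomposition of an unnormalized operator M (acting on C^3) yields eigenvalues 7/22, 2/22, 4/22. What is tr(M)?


tr(M) = sum of eigenvalues
= 7/22 + 2/22 + 4/22
= 13/22
= 0.5909

0.5909


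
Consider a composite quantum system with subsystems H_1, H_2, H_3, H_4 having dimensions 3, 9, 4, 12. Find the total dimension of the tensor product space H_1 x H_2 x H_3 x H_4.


dim(H_1 x H_2 x H_3 x H_4) = 3 * 9 * 4 * 12
= 27 * 4 * 12
= 108 * 12
= 1296

1296


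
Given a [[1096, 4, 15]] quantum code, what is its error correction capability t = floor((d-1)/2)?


Code parameters: [[1096, 4, 15]], distance d = 15.
Number of correctable errors = floor((d-1)/2)
= floor((15 - 1)/2)
= floor(14/2)
= 7

7


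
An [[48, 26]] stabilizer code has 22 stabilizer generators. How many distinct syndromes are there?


Each stabilizer generator gives a binary (+1 or -1) measurement outcome.
With 22 independent generators:
Total syndromes = 2^22
= 4194304

4194304


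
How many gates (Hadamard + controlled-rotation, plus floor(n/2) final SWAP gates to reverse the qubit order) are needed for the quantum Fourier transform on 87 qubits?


Hadamard gates: 87
Controlled rotations: n*(n-1)/2 = 87*86/2 = 3741
SWAP gates: floor(n/2) = floor(87/2) = 43
Total = 87 + 3741 + 43
= 3871

3871


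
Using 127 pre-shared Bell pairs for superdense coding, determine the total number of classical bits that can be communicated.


Superdense coding allows 2 classical bits per shared entangled pair.
127 pair(s) -> 2 * 127 = 254 classical bits

254


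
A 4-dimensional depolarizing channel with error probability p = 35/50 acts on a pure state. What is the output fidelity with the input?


F = (1-p) + p/d
= (1 - 0.7000) + 0.7000/4
= 0.3000 + 0.1750
= 0.4750

0.4750


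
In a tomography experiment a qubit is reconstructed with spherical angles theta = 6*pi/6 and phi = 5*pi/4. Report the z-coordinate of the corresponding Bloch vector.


theta = 3.1416, phi = 3.9270
r_z = cos(theta) = -1.0000

-1.0000


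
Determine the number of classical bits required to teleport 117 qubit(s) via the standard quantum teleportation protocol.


Quantum teleportation requires 2 classical bits per qubit teleported.
117 qubit(s) -> 2 * 117 = 234 classical bits

234


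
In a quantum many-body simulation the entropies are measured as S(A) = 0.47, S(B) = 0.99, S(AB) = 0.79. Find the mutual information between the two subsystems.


I(A:B) = S(A) + S(B) - S(AB)
= 0.47 + 0.99 - 0.79
= 0.6700

0.6700


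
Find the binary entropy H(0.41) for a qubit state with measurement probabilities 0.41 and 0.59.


S = -p*log2(p) - (1-p)*log2(1-p)
p = 0.4100, 1-p = 0.5900
= -0.4100 * log2(0.4100) - 0.5900 * log2(0.5900)
= -(-0.5274) - (-0.4491)
= 0.9765

0.9765


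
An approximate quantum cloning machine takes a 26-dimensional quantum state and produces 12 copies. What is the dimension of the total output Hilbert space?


Output space = H^(tensor 12) where dim(H) = 26
dim = 26^12
= 676 (after 2 factors)
= 17576 (after 3 factors)
= 456976 (after 4 factors)
= 11881376 (after 5 factors)
= 308915776 (after 6 factors)
= 8031810176 (after 7 factors)
= 208827064576 (after 8 factors)
= 5429503678976 (after 9 factors)
= 141167095653376 (after 10 factors)
= 3670344486987776 (after 11 factors)
= 95428956661682176 (after 12 factors)
= 95428956661682176

95428956661682176


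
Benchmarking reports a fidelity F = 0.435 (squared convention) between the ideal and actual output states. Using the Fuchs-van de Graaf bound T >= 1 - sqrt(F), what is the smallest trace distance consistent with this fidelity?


Fuchs-van de Graaf (squared-fidelity convention): 1 - sqrt(F) <= T <= sqrt(1 - F).
Lower bound: T >= 1 - sqrt(F)
sqrt(F) = sqrt(0.435) = 0.6595
T >= 1 - 0.6595
T >= 0.3405

0.3405


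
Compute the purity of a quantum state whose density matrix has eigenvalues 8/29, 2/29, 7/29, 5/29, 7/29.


tr(rho^2) = sum of eigenvalues squared
= (8/29)^2 + (2/29)^2 + (7/29)^2 + (5/29)^2 + (7/29)^2
= (64 + 4 + 49 + 25 + 49) / 841
= 191/841
= 0.2271

0.2271


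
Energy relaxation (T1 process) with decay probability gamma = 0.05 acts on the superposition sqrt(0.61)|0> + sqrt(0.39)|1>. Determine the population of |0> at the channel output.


For amplitude damping with parameter gamma on state sqrt(a)|0> + sqrt(b)|1>:
alpha^2 = 0.61, beta^2 = 0.39
P(|0>) = alpha^2 + gamma * beta^2
= 0.61 + 0.05 * 0.39
= 0.61 + 0.0195
= 0.6295

0.6295


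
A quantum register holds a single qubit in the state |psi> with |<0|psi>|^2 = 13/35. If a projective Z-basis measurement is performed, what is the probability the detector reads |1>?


|alpha|^2 = 13/35 = 0.3714
|beta|^2 = 1 - 13/35 = 22/35 = 0.6286
P(|1>) = |beta|^2 = 0.6286

0.6286


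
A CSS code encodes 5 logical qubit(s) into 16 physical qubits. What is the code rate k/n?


Code rate R = k/n
= 5/16
= 0.3125

0.3125


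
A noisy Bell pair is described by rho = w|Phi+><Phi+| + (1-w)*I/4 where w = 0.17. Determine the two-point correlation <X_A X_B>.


|Phi+> = (|00> + |11>)/sqrt(2)
For the pure Bell state, <X_A X_B> = +1 (Bell-state Pauli correlator).
The maximally-mixed part I/4 has tr(I/4 * P tensor P) = 0 for any traceless Pauli P.
So <X_A X_B>_rho = w * (+1) + (1 - w) * 0
= 0.17 * (+1)
= 0.1700

0.1700


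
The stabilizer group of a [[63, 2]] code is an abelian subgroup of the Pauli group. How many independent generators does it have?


For an [[n,k]] stabilizer code:
Number of stabilizer generators = n - k
= 63 - 2
= 61

61


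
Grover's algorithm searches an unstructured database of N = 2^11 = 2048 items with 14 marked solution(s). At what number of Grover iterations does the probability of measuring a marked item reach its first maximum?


After j Grover iterations the success probability is P(j) = sin^2((2j+1)*theta), where sin(theta) = sqrt(k/N).
N = 2^11 = 2048, k = 14
sin(theta) = sqrt(k/N) = 0.08267972847
theta = arcsin(sqrt(k/N)) = 0.08277421834 rad
P(j) reaches its first maximum when (2j+1)*theta is as close as possible to pi/2, i.e. j = round(pi/(4*theta) - 1/2).
pi/(4*theta) - 1/2 = 8.9884
(For comparison, the common estimate pi/4 * sqrt(N/k) = 9.4993; the exact maximiser is used here.)
Optimal iterations = 9

9


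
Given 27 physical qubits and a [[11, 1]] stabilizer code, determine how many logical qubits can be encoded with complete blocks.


Each code block uses 11 physical qubits for 1 logical qubit(s).
Number of complete blocks = floor(27 / 11) = 2
Logical qubits = 2 * 1
= 2

2


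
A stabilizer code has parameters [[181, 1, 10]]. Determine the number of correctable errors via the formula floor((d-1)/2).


Code parameters: [[181, 1, 10]], distance d = 10.
Number of correctable errors = floor((d-1)/2)
= floor((10 - 1)/2)
= floor(9/2)
= 4

4


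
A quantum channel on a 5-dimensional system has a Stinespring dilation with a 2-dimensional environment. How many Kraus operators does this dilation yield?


Tracing out the environment in an orthonormal basis {|i>_E} gives Kraus operators K_i = <i|_E U |0>_E.
Number of Kraus operators = dim(H_env) = d_env
= 2

2


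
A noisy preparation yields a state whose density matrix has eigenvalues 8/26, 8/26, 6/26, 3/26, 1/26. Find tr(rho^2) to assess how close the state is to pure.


tr(rho^2) = sum of eigenvalues squared
= (8/26)^2 + (8/26)^2 + (6/26)^2 + (3/26)^2 + (1/26)^2
= (64 + 64 + 36 + 9 + 1) / 676
= 174/676
= 0.2574

0.2574


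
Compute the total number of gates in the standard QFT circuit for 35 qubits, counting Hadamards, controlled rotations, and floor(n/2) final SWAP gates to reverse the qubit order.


Hadamard gates: 35
Controlled rotations: n*(n-1)/2 = 35*34/2 = 595
SWAP gates: floor(n/2) = floor(35/2) = 17
Total = 35 + 595 + 17
= 647

647


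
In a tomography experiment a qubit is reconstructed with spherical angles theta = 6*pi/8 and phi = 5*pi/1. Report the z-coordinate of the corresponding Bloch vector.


theta = 2.3562, phi = 15.7080
r_z = cos(theta) = -0.7071

-0.7071


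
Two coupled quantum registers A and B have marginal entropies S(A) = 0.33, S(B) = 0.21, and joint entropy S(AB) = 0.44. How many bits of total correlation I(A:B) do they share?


I(A:B) = S(A) + S(B) - S(AB)
= 0.33 + 0.21 - 0.44
= 0.1000

0.1000


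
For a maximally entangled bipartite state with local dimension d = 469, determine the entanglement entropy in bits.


For a maximally entangled state in d x d:
S = log2(d) = log2(469)
= 8.8734

8.8734


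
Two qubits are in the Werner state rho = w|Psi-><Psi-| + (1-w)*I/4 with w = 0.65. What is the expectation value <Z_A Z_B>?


|Psi-> = (|01> - |10>)/sqrt(2)
For the pure Bell state, <Z_A Z_B> = -1 (Bell-state Pauli correlator).
The maximally-mixed part I/4 has tr(I/4 * P tensor P) = 0 for any traceless Pauli P.
So <Z_A Z_B>_rho = w * (-1) + (1 - w) * 0
= 0.65 * (-1)
= -0.6500

-0.6500


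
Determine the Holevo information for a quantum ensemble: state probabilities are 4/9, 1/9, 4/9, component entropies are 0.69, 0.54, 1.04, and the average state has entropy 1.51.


chi = S(rho) - sum_i p_i * S(rho_i)
Weighted entropy = 4/9 * 0.69 + 1/9 * 0.54 + 4/9 * 1.04
= 0.8289
chi = 1.51 - 0.8289
= 0.6811

0.6811


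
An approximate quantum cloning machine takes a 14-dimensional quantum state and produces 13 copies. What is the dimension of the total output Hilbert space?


Output space = H^(tensor 13) where dim(H) = 14
dim = 14^13
= 196 (after 2 factors)
= 2744 (after 3 factors)
= 38416 (after 4 factors)
= 537824 (after 5 factors)
= 7529536 (after 6 factors)
= 105413504 (after 7 factors)
= 1475789056 (after 8 factors)
= 20661046784 (after 9 factors)
= 289254654976 (after 10 factors)
= 4049565169664 (after 11 factors)
= 56693912375296 (after 12 factors)
= 793714773254144 (after 13 factors)
= 793714773254144

793714773254144


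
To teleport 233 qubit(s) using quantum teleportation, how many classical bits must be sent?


Quantum teleportation requires 2 classical bits per qubit teleported.
233 qubit(s) -> 2 * 233 = 466 classical bits

466


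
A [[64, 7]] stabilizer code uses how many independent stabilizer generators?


For an [[n,k]] stabilizer code:
Number of stabilizer generators = n - k
= 64 - 7
= 57

57


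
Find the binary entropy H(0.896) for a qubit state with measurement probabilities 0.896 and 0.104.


S = -p*log2(p) - (1-p)*log2(1-p)
p = 0.8960, 1-p = 0.1040
= -0.8960 * log2(0.8960) - 0.1040 * log2(0.1040)
= -(-0.1420) - (-0.3396)
= 0.4815

0.4815


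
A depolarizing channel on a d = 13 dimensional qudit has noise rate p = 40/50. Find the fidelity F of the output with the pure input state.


F = (1-p) + p/d
= (1 - 0.8000) + 0.8000/13
= 0.2000 + 0.0615
= 0.2615

0.2615


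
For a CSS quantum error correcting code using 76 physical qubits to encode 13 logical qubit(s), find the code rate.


Code rate R = k/n
= 13/76
= 0.1711

0.1711


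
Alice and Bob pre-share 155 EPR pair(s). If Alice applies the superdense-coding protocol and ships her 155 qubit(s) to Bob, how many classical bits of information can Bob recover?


Superdense coding allows 2 classical bits per shared entangled pair.
155 pair(s) -> 2 * 155 = 310 classical bits

310


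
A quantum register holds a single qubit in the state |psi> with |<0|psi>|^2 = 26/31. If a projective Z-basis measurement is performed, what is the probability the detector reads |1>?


|alpha|^2 = 26/31 = 0.8387
|beta|^2 = 1 - 26/31 = 5/31 = 0.1613
P(|1>) = |beta|^2 = 0.1613

0.1613


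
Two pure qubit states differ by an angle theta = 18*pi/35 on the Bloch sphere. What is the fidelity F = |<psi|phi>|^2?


For states separated by angle theta on Bloch sphere:
F = cos^2(theta/2)
theta = 18*pi/35 = 1.6157
theta/2 = 0.8078
cos(theta/2) = 0.6911
F = 0.4776

0.4776


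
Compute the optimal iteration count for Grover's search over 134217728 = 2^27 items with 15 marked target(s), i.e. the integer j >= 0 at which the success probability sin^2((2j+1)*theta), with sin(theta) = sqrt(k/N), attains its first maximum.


After j Grover iterations the success probability is P(j) = sin^2((2j+1)*theta), where sin(theta) = sqrt(k/N).
N = 2^27 = 134217728, k = 15
sin(theta) = sqrt(k/N) = 0.0003343033188
theta = arcsin(sqrt(k/N)) = 0.000334303325 rad
P(j) reaches its first maximum when (2j+1)*theta is as close as possible to pi/2, i.e. j = round(pi/(4*theta) - 1/2).
pi/(4*theta) - 1/2 = 2348.8579
(For comparison, the common estimate pi/4 * sqrt(N/k) = 2349.3580; the exact maximiser is used here.)
Optimal iterations = 2349

2349


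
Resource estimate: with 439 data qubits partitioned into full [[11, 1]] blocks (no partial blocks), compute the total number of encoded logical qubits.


Each code block uses 11 physical qubits for 1 logical qubit(s).
Number of complete blocks = floor(439 / 11) = 39
Logical qubits = 39 * 1
= 39

39


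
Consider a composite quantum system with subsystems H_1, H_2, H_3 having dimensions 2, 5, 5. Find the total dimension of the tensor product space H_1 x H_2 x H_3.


dim(H_1 x H_2 x H_3) = 2 * 5 * 5
= 10 * 5
= 50

50


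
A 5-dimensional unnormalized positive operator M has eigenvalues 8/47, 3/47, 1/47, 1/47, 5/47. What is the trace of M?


tr(M) = sum of eigenvalues
= 8/47 + 3/47 + 1/47 + 1/47 + 5/47
= 18/47
= 0.3830

0.3830


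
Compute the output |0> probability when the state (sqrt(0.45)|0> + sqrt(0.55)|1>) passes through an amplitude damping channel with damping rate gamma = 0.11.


For amplitude damping with parameter gamma on state sqrt(a)|0> + sqrt(b)|1>:
alpha^2 = 0.45, beta^2 = 0.55
P(|0>) = alpha^2 + gamma * beta^2
= 0.45 + 0.11 * 0.55
= 0.45 + 0.0605
= 0.5105

0.5105


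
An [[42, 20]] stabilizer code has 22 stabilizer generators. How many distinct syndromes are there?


Each stabilizer generator gives a binary (+1 or -1) measurement outcome.
With 22 independent generators:
Total syndromes = 2^22
= 4194304

4194304


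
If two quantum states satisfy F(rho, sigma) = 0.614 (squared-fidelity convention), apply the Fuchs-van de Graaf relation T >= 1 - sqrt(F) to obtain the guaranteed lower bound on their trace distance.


Fuchs-van de Graaf (squared-fidelity convention): 1 - sqrt(F) <= T <= sqrt(1 - F).
Lower bound: T >= 1 - sqrt(F)
sqrt(F) = sqrt(0.614) = 0.7836
T >= 1 - 0.7836
T >= 0.2164

0.2164


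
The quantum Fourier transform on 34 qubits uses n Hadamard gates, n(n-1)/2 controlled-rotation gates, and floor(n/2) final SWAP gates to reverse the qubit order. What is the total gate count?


Hadamard gates: 34
Controlled rotations: n*(n-1)/2 = 34*33/2 = 561
SWAP gates: floor(n/2) = floor(34/2) = 17
Total = 34 + 561 + 17
= 612

612


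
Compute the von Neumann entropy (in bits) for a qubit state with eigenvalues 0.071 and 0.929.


S = -p*log2(p) - (1-p)*log2(1-p)
p = 0.0710, 1-p = 0.9290
= -0.0710 * log2(0.0710) - 0.9290 * log2(0.9290)
= -(-0.2709) - (-0.0987)
= 0.3696

0.3696


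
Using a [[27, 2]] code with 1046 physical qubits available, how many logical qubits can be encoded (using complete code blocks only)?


Each code block uses 27 physical qubits for 2 logical qubit(s).
Number of complete blocks = floor(1046 / 27) = 38
Logical qubits = 38 * 2
= 76

76


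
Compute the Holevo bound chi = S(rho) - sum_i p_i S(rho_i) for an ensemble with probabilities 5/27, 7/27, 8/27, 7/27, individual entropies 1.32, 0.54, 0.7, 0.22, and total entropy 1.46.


chi = S(rho) - sum_i p_i * S(rho_i)
Weighted entropy = 5/27 * 1.32 + 7/27 * 0.54 + 8/27 * 0.7 + 7/27 * 0.22
= 0.6489
chi = 1.46 - 0.6489
= 0.8111

0.8111


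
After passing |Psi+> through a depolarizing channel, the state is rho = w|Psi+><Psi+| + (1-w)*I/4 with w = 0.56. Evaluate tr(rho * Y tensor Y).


|Psi+> = (|01> + |10>)/sqrt(2)
For the pure Bell state, <Y_A Y_B> = +1 (Bell-state Pauli correlator).
The maximally-mixed part I/4 has tr(I/4 * P tensor P) = 0 for any traceless Pauli P.
So <Y_A Y_B>_rho = w * (+1) + (1 - w) * 0
= 0.56 * (+1)
= 0.5600

0.5600


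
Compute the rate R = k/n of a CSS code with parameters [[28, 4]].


Code rate R = k/n
= 4/28
= 0.1429

0.1429


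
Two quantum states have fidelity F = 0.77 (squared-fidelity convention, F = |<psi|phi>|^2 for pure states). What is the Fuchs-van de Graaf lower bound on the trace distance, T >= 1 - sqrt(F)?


Fuchs-van de Graaf (squared-fidelity convention): 1 - sqrt(F) <= T <= sqrt(1 - F).
Lower bound: T >= 1 - sqrt(F)
sqrt(F) = sqrt(0.77) = 0.8775
T >= 1 - 0.8775
T >= 0.1225

0.1225


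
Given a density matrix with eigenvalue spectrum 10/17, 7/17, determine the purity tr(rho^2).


tr(rho^2) = sum of eigenvalues squared
= (10/17)^2 + (7/17)^2
= (100 + 49) / 289
= 149/289
= 0.5156

0.5156


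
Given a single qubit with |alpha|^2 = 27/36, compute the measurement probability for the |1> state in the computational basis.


|alpha|^2 = 27/36 = 0.7500
|beta|^2 = 1 - 27/36 = 9/36 = 0.2500
P(|1>) = |beta|^2 = 0.2500

0.2500


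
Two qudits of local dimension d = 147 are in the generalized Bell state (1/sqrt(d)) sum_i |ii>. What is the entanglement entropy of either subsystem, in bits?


For a maximally entangled state in d x d:
S = log2(d) = log2(147)
= 7.1997

7.1997


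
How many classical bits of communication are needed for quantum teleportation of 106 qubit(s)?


Quantum teleportation requires 2 classical bits per qubit teleported.
106 qubit(s) -> 2 * 106 = 212 classical bits

212


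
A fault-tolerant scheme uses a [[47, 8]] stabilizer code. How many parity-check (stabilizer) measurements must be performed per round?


For an [[n,k]] stabilizer code:
Number of stabilizer generators = n - k
= 47 - 8
= 39

39


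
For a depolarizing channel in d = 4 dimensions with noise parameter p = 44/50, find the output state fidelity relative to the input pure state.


F = (1-p) + p/d
= (1 - 0.8800) + 0.8800/4
= 0.1200 + 0.2200
= 0.3400

0.3400


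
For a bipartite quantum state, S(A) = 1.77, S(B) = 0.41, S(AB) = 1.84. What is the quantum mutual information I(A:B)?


I(A:B) = S(A) + S(B) - S(AB)
= 1.77 + 0.41 - 1.84
= 0.3400

0.3400


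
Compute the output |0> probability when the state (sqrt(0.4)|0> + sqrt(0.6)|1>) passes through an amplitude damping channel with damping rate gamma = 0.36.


For amplitude damping with parameter gamma on state sqrt(a)|0> + sqrt(b)|1>:
alpha^2 = 0.4, beta^2 = 0.6
P(|0>) = alpha^2 + gamma * beta^2
= 0.4 + 0.36 * 0.6
= 0.4 + 0.2160
= 0.6160

0.6160


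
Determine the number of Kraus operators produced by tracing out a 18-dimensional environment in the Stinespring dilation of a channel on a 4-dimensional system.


Tracing out the environment in an orthonormal basis {|i>_E} gives Kraus operators K_i = <i|_E U |0>_E.
Number of Kraus operators = dim(H_env) = d_env
= 18

18


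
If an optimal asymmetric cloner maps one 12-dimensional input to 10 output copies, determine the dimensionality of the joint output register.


Output space = H^(tensor 10) where dim(H) = 12
dim = 12^10
= 144 (after 2 factors)
= 1728 (after 3 factors)
= 20736 (after 4 factors)
= 248832 (after 5 factors)
= 2985984 (after 6 factors)
= 35831808 (after 7 factors)
= 429981696 (after 8 factors)
= 5159780352 (after 9 factors)
= 61917364224 (after 10 factors)
= 61917364224

61917364224


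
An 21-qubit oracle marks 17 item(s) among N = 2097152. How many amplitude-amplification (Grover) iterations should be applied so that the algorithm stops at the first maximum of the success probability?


After j Grover iterations the success probability is P(j) = sin^2((2j+1)*theta), where sin(theta) = sqrt(k/N).
N = 2^21 = 2097152, k = 17
sin(theta) = sqrt(k/N) = 0.00284714448
theta = arcsin(sqrt(k/N)) = 0.002847148327 rad
P(j) reaches its first maximum when (2j+1)*theta is as close as possible to pi/2, i.e. j = round(pi/(4*theta) - 1/2).
pi/(4*theta) - 1/2 = 275.3543
(For comparison, the common estimate pi/4 * sqrt(N/k) = 275.8547; the exact maximiser is used here.)
Optimal iterations = 275

275


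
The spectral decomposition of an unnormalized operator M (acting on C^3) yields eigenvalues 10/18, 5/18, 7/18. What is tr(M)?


tr(M) = sum of eigenvalues
= 10/18 + 5/18 + 7/18
= 22/18
= 1.2222

1.2222


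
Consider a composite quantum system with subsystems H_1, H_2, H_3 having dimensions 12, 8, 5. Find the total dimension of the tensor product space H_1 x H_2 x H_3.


dim(H_1 x H_2 x H_3) = 12 * 8 * 5
= 96 * 5
= 480

480


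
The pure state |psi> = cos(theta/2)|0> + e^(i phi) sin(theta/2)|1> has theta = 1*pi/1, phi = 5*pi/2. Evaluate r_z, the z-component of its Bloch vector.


theta = 3.1416, phi = 7.8540
r_z = cos(theta) = -1.0000

-1.0000


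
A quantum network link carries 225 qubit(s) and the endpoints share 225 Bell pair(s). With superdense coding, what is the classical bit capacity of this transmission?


Superdense coding allows 2 classical bits per shared entangled pair.
225 pair(s) -> 2 * 225 = 450 classical bits

450


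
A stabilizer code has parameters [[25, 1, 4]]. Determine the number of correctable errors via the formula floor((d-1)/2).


Code parameters: [[25, 1, 4]], distance d = 4.
Number of correctable errors = floor((d-1)/2)
= floor((4 - 1)/2)
= floor(3/2)
= 1

1


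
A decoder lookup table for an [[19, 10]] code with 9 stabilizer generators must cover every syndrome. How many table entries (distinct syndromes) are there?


Each stabilizer generator gives a binary (+1 or -1) measurement outcome.
With 9 independent generators:
Total syndromes = 2^9
= 512

512


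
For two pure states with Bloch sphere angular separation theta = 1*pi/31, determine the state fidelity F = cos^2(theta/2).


For states separated by angle theta on Bloch sphere:
F = cos^2(theta/2)
theta = 1*pi/31 = 0.1013
theta/2 = 0.0507
cos(theta/2) = 0.9987
F = 0.9974

0.9974


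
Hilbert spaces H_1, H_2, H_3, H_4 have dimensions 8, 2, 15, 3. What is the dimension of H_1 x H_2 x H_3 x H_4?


dim(H_1 x H_2 x H_3 x H_4) = 8 * 2 * 15 * 3
= 16 * 15 * 3
= 240 * 3
= 720

720


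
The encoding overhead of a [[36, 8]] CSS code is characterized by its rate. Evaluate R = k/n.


Code rate R = k/n
= 8/36
= 0.2222

0.2222


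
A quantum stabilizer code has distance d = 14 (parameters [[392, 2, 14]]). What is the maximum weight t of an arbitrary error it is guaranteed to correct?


Code parameters: [[392, 2, 14]], distance d = 14.
Number of correctable errors = floor((d-1)/2)
= floor((14 - 1)/2)
= floor(13/2)
= 6

6


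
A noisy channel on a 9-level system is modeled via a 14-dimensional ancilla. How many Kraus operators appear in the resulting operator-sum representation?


Tracing out the environment in an orthonormal basis {|i>_E} gives Kraus operators K_i = <i|_E U |0>_E.
Number of Kraus operators = dim(H_env) = d_env
= 14

14


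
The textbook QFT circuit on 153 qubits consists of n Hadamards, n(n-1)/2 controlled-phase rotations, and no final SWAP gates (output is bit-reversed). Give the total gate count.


Hadamard gates: 153
Controlled rotations: n*(n-1)/2 = 153*152/2 = 11628
SWAP gates: 0 (omitted)
Total = 153 + 11628
= 11781

11781


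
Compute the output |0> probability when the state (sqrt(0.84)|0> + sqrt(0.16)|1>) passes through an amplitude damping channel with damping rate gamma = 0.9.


For amplitude damping with parameter gamma on state sqrt(a)|0> + sqrt(b)|1>:
alpha^2 = 0.84, beta^2 = 0.16
P(|0>) = alpha^2 + gamma * beta^2
= 0.84 + 0.9 * 0.16
= 0.84 + 0.1440
= 0.9840

0.9840


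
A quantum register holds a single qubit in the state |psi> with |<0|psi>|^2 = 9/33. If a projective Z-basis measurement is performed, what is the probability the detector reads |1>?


|alpha|^2 = 9/33 = 0.2727
|beta|^2 = 1 - 9/33 = 24/33 = 0.7273
P(|1>) = |beta|^2 = 0.7273

0.7273


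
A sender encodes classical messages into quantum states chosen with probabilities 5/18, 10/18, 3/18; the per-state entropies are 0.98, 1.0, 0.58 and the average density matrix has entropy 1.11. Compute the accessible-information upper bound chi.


chi = S(rho) - sum_i p_i * S(rho_i)
Weighted entropy = 5/18 * 0.98 + 10/18 * 1.0 + 3/18 * 0.58
= 0.9244
chi = 1.11 - 0.9244
= 0.1856

0.1856


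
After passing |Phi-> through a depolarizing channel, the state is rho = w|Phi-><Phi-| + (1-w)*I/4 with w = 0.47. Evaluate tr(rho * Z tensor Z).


|Phi-> = (|00> - |11>)/sqrt(2)
For the pure Bell state, <Z_A Z_B> = +1 (Bell-state Pauli correlator).
The maximally-mixed part I/4 has tr(I/4 * P tensor P) = 0 for any traceless Pauli P.
So <Z_A Z_B>_rho = w * (+1) + (1 - w) * 0
= 0.47 * (+1)
= 0.4700

0.4700


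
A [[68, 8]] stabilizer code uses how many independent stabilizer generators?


For an [[n,k]] stabilizer code:
Number of stabilizer generators = n - k
= 68 - 8
= 60

60


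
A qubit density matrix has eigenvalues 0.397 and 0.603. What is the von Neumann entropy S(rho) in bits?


S = -p*log2(p) - (1-p)*log2(1-p)
p = 0.3970, 1-p = 0.6030
= -0.3970 * log2(0.3970) - 0.6030 * log2(0.6030)
= -(-0.5291) - (-0.4401)
= 0.9692

0.9692


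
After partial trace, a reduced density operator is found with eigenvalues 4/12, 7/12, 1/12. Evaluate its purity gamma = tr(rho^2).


tr(rho^2) = sum of eigenvalues squared
= (4/12)^2 + (7/12)^2 + (1/12)^2
= (16 + 49 + 1) / 144
= 66/144
= 0.4583

0.4583
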